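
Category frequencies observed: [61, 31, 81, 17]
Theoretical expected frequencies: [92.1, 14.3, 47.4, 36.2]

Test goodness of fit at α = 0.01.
Chi-square goodness of fit test:
H₀: observed counts match expected distribution
H₁: observed counts differ from expected distribution
df = k - 1 = 3
χ² = Σ(O - E)²/E
   = (61 - 92.1)²/92.1 + (31 - 14.3)²/14.3 + (81 - 47.4)²/47.4 + (17 - 36.2)²/36.2
   = 10.502 + 19.503 + 23.818 + 10.183
   = 64.01
p-value < 0.0001

Since p-value < α = 0.01, we reject H₀.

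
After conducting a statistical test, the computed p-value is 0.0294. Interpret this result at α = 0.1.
Since p = 0.0294 < α = 0.1, reject H₀.
There is sufficient evidence to reject the null hypothesis; the result is statistically significant at the 0.1 level.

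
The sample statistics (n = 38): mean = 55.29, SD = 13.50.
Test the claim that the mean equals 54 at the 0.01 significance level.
One-sample t-test:
H₀: μ = 54
H₁: μ ≠ 54
df = n - 1 = 37
t = (x̄ - μ₀) / (s/√n) = (55.29 - 54) / (13.50/√38) = 0.589
p-value = 0.5594

Since p-value > α = 0.01, we fail to reject H₀.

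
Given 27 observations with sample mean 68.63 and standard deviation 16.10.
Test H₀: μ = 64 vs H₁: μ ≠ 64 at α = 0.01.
One-sample t-test:
H₀: μ = 64
H₁: μ ≠ 64
df = n - 1 = 26
t = (x̄ - μ₀) / (s/√n) = (68.63 - 64) / (16.10/√27) = 1.494
p-value = 0.1471

Since p-value > α = 0.01, we fail to reject H₀.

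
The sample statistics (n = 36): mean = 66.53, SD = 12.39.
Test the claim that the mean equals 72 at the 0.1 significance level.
One-sample t-test:
H₀: μ = 72
H₁: μ ≠ 72
df = n - 1 = 35
t = (x̄ - μ₀) / (s/√n) = (66.53 - 72) / (12.39/√36) = -2.649
p-value = 0.0120

Since p-value < α = 0.1, we reject H₀.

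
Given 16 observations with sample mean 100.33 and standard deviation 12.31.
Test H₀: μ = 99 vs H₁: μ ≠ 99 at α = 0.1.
One-sample t-test:
H₀: μ = 99
H₁: μ ≠ 99
df = n - 1 = 15
t = (x̄ - μ₀) / (s/√n) = (100.33 - 99) / (12.31/√16) = 0.432
p-value = 0.6718

Since p-value > α = 0.1, we fail to reject H₀.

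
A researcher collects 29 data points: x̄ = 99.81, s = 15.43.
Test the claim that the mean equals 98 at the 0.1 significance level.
One-sample t-test:
H₀: μ = 98
H₁: μ ≠ 98
df = n - 1 = 28
t = (x̄ - μ₀) / (s/√n) = (99.81 - 98) / (15.43/√29) = 0.632
p-value = 0.5327

Since p-value > α = 0.1, we fail to reject H₀.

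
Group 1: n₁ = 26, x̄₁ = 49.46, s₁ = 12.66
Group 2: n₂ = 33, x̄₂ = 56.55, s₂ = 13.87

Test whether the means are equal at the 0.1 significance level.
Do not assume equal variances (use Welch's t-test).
Welch's two-sample t-test:
H₀: μ₁ = μ₂
H₁: μ₁ ≠ μ₂
s₁²/n₁ = 12.66²/26 = 6.1644,  s₂²/n₂ = 13.87²/33 = 5.8296
SE = √(s₁²/n₁ + s₂²/n₂) = √(6.1644 + 5.8296) = 3.4632
df (Welch-Satterthwaite) = (s₁²/n₁ + s₂²/n₂)² / [(s₁²/n₁)²/(n₁-1) + (s₂²/n₂)²/(n₂-1)] ≈ 55.71
t = (x̄₁ - x̄₂) / SE = (49.46 - 56.55) / 3.4632 = -7.09 / 3.4632 = -2.047
p-value = 0.0454

Since p-value < α = 0.1, we reject H₀.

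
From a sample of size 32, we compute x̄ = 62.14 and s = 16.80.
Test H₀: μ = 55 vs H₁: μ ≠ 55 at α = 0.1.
One-sample t-test:
H₀: μ = 55
H₁: μ ≠ 55
df = n - 1 = 31
t = (x̄ - μ₀) / (s/√n) = (62.14 - 55) / (16.80/√32) = 2.404
p-value = 0.0224

Since p-value < α = 0.1, we reject H₀.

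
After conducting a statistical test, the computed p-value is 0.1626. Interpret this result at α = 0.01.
Since p = 0.1626 > α = 0.01, fail to reject H₀.
There is insufficient evidence to reject the null hypothesis; the result is not statistically significant at the 0.01 level.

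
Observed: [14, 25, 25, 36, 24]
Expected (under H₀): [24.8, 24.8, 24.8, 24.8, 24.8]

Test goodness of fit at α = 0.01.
Chi-square goodness of fit test:
H₀: observed counts match expected distribution
H₁: observed counts differ from expected distribution
df = k - 1 = 4
χ² = Σ(O - E)²/E
   = (14 - 24.8)²/24.8 + (25 - 24.8)²/24.8 + (25 - 24.8)²/24.8 + (36 - 24.8)²/24.8 + (24 - 24.8)²/24.8
   = 4.703 + 0.002 + 0.002 + 5.058 + 0.026
   = 9.79
p-value = 0.0441

Since p-value > α = 0.01, we fail to reject H₀.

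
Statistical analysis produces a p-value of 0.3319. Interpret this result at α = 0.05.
Since p = 0.3319 > α = 0.05, fail to reject H₀.
There is insufficient evidence to reject the null hypothesis; the result is not statistically significant at the 0.05 level.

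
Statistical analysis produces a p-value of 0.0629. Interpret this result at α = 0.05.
Since p = 0.0629 > α = 0.05, fail to reject H₀.
There is insufficient evidence to reject the null hypothesis; the result is not statistically significant at the 0.05 level.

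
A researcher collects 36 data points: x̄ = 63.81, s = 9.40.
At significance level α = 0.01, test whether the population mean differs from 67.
One-sample t-test:
H₀: μ = 67
H₁: μ ≠ 67
df = n - 1 = 35
t = (x̄ - μ₀) / (s/√n) = (63.81 - 67) / (9.40/√36) = -2.036
p-value = 0.0494

Since p-value > α = 0.01, we fail to reject H₀.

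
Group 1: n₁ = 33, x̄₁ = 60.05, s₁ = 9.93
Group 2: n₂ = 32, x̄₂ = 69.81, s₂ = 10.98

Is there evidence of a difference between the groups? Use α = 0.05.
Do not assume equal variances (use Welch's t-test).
Welch's two-sample t-test:
H₀: μ₁ = μ₂
H₁: μ₁ ≠ μ₂
s₁²/n₁ = 9.93²/33 = 2.9880,  s₂²/n₂ = 10.98²/32 = 3.7675
SE = √(s₁²/n₁ + s₂²/n₂) = √(2.9880 + 3.7675) = 2.5991
df (Welch-Satterthwaite) = (s₁²/n₁ + s₂²/n₂)² / [(s₁²/n₁)²/(n₁-1) + (s₂²/n₂)²/(n₂-1)] ≈ 61.93
t = (x̄₁ - x̄₂) / SE = (60.05 - 69.81) / 2.5991 = -9.76 / 2.5991 = -3.755
p-value = 0.0004

Since p-value < α = 0.05, we reject H₀.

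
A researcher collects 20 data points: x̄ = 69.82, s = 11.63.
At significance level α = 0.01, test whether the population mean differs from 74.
One-sample t-test:
H₀: μ = 74
H₁: μ ≠ 74
df = n - 1 = 19
t = (x̄ - μ₀) / (s/√n) = (69.82 - 74) / (11.63/√20) = -1.607
p-value = 0.1245

Since p-value > α = 0.01, we fail to reject H₀.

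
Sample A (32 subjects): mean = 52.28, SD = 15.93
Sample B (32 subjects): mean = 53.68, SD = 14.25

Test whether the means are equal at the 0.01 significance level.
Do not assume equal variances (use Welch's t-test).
Welch's two-sample t-test:
H₀: μ₁ = μ₂
H₁: μ₁ ≠ μ₂
s₁²/n₁ = 15.93²/32 = 7.9302,  s₂²/n₂ = 14.25²/32 = 6.3457
SE = √(s₁²/n₁ + s₂²/n₂) = √(7.9302 + 6.3457) = 3.7783
df (Welch-Satterthwaite) = (s₁²/n₁ + s₂²/n₂)² / [(s₁²/n₁)²/(n₁-1) + (s₂²/n₂)²/(n₂-1)] ≈ 61.25
t = (x̄₁ - x̄₂) / SE = (52.28 - 53.68) / 3.7783 = -1.40 / 3.7783 = -0.371
p-value = 0.7123

Since p-value > α = 0.01, we fail to reject H₀.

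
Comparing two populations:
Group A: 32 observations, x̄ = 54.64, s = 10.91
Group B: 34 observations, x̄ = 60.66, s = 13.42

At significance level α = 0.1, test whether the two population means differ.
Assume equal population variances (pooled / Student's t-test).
Student's two-sample t-test (equal variances):
H₀: μ₁ = μ₂
H₁: μ₁ ≠ μ₂
df = n₁ + n₂ - 2 = 64
Pooled variance s_p² = [(n₁-1)s₁² + (n₂-1)s₂²] / (n₁ + n₂ - 2) = [(31)(10.91²) + (33)(13.42²)] / 64 = 150.5164
SE = √(s_p²(1/n₁ + 1/n₂)) = √(150.5164 × (1/32 + 1/34)) = 3.0217
t = (x̄₁ - x̄₂) / SE = (54.64 - 60.66) / 3.0217 = -6.02 / 3.0217 = -1.992
p-value = 0.0506

Since p-value < α = 0.1, we reject H₀.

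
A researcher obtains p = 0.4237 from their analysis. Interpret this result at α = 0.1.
Since p = 0.4237 > α = 0.1, fail to reject H₀.
There is insufficient evidence to reject the null hypothesis; the result is not statistically significant at the 0.1 level.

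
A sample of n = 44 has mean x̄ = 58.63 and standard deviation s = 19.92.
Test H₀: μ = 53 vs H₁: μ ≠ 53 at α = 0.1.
One-sample t-test:
H₀: μ = 53
H₁: μ ≠ 53
df = n - 1 = 43
t = (x̄ - μ₀) / (s/√n) = (58.63 - 53) / (19.92/√44) = 1.875
p-value = 0.0676

Since p-value < α = 0.1, we reject H₀.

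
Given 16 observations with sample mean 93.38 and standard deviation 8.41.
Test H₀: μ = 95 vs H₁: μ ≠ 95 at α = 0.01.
One-sample t-test:
H₀: μ = 95
H₁: μ ≠ 95
df = n - 1 = 15
t = (x̄ - μ₀) / (s/√n) = (93.38 - 95) / (8.41/√16) = -0.771
p-value = 0.4530

Since p-value > α = 0.01, we fail to reject H₀.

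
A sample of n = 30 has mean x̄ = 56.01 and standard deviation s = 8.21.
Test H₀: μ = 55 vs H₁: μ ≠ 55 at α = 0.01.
One-sample t-test:
H₀: μ = 55
H₁: μ ≠ 55
df = n - 1 = 29
t = (x̄ - μ₀) / (s/√n) = (56.01 - 55) / (8.21/√30) = 0.674
p-value = 0.5058

Since p-value > α = 0.01, we fail to reject H₀.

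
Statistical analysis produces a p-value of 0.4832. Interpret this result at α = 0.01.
Since p = 0.4832 > α = 0.01, fail to reject H₀.
There is insufficient evidence to reject the null hypothesis; the result is not statistically significant at the 0.01 level.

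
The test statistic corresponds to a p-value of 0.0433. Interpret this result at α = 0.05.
Since p = 0.0433 < α = 0.05, reject H₀.
There is sufficient evidence to reject the null hypothesis; the result is statistically significant at the 0.05 level.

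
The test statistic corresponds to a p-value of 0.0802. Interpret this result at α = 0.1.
Since p = 0.0802 < α = 0.1, reject H₀.
There is sufficient evidence to reject the null hypothesis; the result is statistically significant at the 0.1 level.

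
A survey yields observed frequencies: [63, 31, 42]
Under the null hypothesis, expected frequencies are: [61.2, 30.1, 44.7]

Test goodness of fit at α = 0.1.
Chi-square goodness of fit test:
H₀: observed counts match expected distribution
H₁: observed counts differ from expected distribution
df = k - 1 = 2
χ² = Σ(O - E)²/E
   = (63 - 61.2)²/61.2 + (31 - 30.1)²/30.1 + (42 - 44.7)²/44.7
   = 0.053 + 0.027 + 0.163
   = 0.24
p-value = 0.8856

Since p-value > α = 0.1, we fail to reject H₀.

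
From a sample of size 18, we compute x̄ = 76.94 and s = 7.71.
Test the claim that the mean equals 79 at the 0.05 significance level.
One-sample t-test:
H₀: μ = 79
H₁: μ ≠ 79
df = n - 1 = 17
t = (x̄ - μ₀) / (s/√n) = (76.94 - 79) / (7.71/√18) = -1.134
p-value = 0.2727

Since p-value > α = 0.05, we fail to reject H₀.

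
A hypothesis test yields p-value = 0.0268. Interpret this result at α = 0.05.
Since p = 0.0268 < α = 0.05, reject H₀.
There is sufficient evidence to reject the null hypothesis; the result is statistically significant at the 0.05 level.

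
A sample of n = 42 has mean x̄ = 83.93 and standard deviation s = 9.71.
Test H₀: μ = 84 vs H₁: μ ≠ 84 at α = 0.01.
One-sample t-test:
H₀: μ = 84
H₁: μ ≠ 84
df = n - 1 = 41
t = (x̄ - μ₀) / (s/√n) = (83.93 - 84) / (9.71/√42) = -0.047
p-value = 0.9630

Since p-value > α = 0.01, we fail to reject H₀.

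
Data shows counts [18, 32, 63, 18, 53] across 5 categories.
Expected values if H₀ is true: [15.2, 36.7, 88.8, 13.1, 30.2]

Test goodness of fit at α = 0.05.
Chi-square goodness of fit test:
H₀: observed counts match expected distribution
H₁: observed counts differ from expected distribution
df = k - 1 = 4
χ² = Σ(O - E)²/E
   = (18 - 15.2)²/15.2 + (32 - 36.7)²/36.7 + (63 - 88.8)²/88.8 + (18 - 13.1)²/13.1 + (53 - 30.2)²/30.2
   = 0.516 + 0.602 + 7.496 + 1.833 + 17.213
   = 27.66
p-value < 0.0001

Since p-value < α = 0.05, we reject H₀.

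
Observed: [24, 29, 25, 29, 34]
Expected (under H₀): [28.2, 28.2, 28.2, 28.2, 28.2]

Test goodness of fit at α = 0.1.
Chi-square goodness of fit test:
H₀: observed counts match expected distribution
H₁: observed counts differ from expected distribution
df = k - 1 = 4
χ² = Σ(O - E)²/E
   = (24 - 28.2)²/28.2 + (29 - 28.2)²/28.2 + (25 - 28.2)²/28.2 + (29 - 28.2)²/28.2 + (34 - 28.2)²/28.2
   = 0.626 + 0.023 + 0.363 + 0.023 + 1.193
   = 2.23
p-value = 0.6941

Since p-value > α = 0.1, we fail to reject H₀.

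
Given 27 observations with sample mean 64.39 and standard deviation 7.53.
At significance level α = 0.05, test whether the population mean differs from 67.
One-sample t-test:
H₀: μ = 67
H₁: μ ≠ 67
df = n - 1 = 26
t = (x̄ - μ₀) / (s/√n) = (64.39 - 67) / (7.53/√27) = -1.801
p-value = 0.0833

Since p-value > α = 0.05, we fail to reject H₀.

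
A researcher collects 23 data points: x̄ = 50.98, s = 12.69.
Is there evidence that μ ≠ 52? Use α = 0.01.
One-sample t-test:
H₀: μ = 52
H₁: μ ≠ 52
df = n - 1 = 22
t = (x̄ - μ₀) / (s/√n) = (50.98 - 52) / (12.69/√23) = -0.385
p-value = 0.7036

Since p-value > α = 0.01, we fail to reject H₀.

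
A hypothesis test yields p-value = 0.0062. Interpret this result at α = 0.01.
Since p = 0.0062 < α = 0.01, reject H₀.
There is sufficient evidence to reject the null hypothesis; the result is statistically significant at the 0.01 level.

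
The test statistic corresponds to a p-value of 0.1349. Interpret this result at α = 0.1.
Since p = 0.1349 > α = 0.1, fail to reject H₀.
There is insufficient evidence to reject the null hypothesis; the result is not statistically significant at the 0.1 level.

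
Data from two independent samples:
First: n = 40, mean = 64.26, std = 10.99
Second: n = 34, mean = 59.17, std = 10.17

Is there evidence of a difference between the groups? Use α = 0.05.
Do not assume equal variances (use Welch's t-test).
Welch's two-sample t-test:
H₀: μ₁ = μ₂
H₁: μ₁ ≠ μ₂
s₁²/n₁ = 10.99²/40 = 3.0195,  s₂²/n₂ = 10.17²/34 = 3.0420
SE = √(s₁²/n₁ + s₂²/n₂) = √(3.0195 + 3.0420) = 2.4620
df (Welch-Satterthwaite) = (s₁²/n₁ + s₂²/n₂)² / [(s₁²/n₁)²/(n₁-1) + (s₂²/n₂)²/(n₂-1)] ≈ 71.45
t = (x̄₁ - x̄₂) / SE = (64.26 - 59.17) / 2.4620 = 5.09 / 2.4620 = 2.067
p-value = 0.0423

Since p-value < α = 0.05, we reject H₀.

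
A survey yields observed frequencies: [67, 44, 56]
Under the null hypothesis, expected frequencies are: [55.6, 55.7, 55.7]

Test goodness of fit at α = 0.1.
Chi-square goodness of fit test:
H₀: observed counts match expected distribution
H₁: observed counts differ from expected distribution
df = k - 1 = 2
χ² = Σ(O - E)²/E
   = (67 - 55.6)²/55.6 + (44 - 55.7)²/55.7 + (56 - 55.7)²/55.7
   = 2.337 + 2.458 + 0.002
   = 4.80
p-value = 0.0909

Since p-value < α = 0.1, we reject H₀.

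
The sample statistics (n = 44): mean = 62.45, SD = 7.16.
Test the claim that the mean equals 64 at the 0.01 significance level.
One-sample t-test:
H₀: μ = 64
H₁: μ ≠ 64
df = n - 1 = 43
t = (x̄ - μ₀) / (s/√n) = (62.45 - 64) / (7.16/√44) = -1.436
p-value = 0.1582

Since p-value > α = 0.01, we fail to reject H₀.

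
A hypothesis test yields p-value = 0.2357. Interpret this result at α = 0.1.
Since p = 0.2357 > α = 0.1, fail to reject H₀.
There is insufficient evidence to reject the null hypothesis; the result is not statistically significant at the 0.1 level.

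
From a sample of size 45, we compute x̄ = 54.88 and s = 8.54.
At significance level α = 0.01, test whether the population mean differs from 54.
One-sample t-test:
H₀: μ = 54
H₁: μ ≠ 54
df = n - 1 = 44
t = (x̄ - μ₀) / (s/√n) = (54.88 - 54) / (8.54/√45) = 0.691
p-value = 0.4930

Since p-value > α = 0.01, we fail to reject H₀.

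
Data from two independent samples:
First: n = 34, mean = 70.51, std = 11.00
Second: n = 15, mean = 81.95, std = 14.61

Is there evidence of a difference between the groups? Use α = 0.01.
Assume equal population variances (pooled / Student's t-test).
Student's two-sample t-test (equal variances):
H₀: μ₁ = μ₂
H₁: μ₁ ≠ μ₂
df = n₁ + n₂ - 2 = 47
Pooled variance s_p² = [(n₁-1)s₁² + (n₂-1)s₂²] / (n₁ + n₂ - 2) = [(33)(11.00²) + (14)(14.61²)] / 47 = 148.5389
SE = √(s_p²(1/n₁ + 1/n₂)) = √(148.5389 × (1/34 + 1/15)) = 3.7777
t = (x̄₁ - x̄₂) / SE = (70.51 - 81.95) / 3.7777 = -11.44 / 3.7777 = -3.028
p-value = 0.0040

Since p-value < α = 0.01, we reject H₀.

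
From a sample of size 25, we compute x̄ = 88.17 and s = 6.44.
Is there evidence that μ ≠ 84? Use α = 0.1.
One-sample t-test:
H₀: μ = 84
H₁: μ ≠ 84
df = n - 1 = 24
t = (x̄ - μ₀) / (s/√n) = (88.17 - 84) / (6.44/√25) = 3.238
p-value = 0.0035

Since p-value < α = 0.1, we reject H₀.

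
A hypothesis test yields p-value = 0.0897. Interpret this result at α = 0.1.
Since p = 0.0897 < α = 0.1, reject H₀.
There is sufficient evidence to reject the null hypothesis; the result is statistically significant at the 0.1 level.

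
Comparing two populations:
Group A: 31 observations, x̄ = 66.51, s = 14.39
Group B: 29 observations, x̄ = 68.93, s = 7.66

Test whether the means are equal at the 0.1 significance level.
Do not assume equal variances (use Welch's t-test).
Welch's two-sample t-test:
H₀: μ₁ = μ₂
H₁: μ₁ ≠ μ₂
s₁²/n₁ = 14.39²/31 = 6.6797,  s₂²/n₂ = 7.66²/29 = 2.0233
SE = √(s₁²/n₁ + s₂²/n₂) = √(6.6797 + 2.0233) = 2.9501
df (Welch-Satterthwaite) = (s₁²/n₁ + s₂²/n₂)² / [(s₁²/n₁)²/(n₁-1) + (s₂²/n₂)²/(n₂-1)] ≈ 46.37
t = (x̄₁ - x̄₂) / SE = (66.51 - 68.93) / 2.9501 = -2.42 / 2.9501 = -0.820
p-value = 0.4162

Since p-value > α = 0.1, we fail to reject H₀.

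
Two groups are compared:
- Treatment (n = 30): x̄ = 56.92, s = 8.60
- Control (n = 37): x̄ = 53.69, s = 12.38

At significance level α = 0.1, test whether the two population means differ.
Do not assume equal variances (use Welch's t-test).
Welch's two-sample t-test:
H₀: μ₁ = μ₂
H₁: μ₁ ≠ μ₂
s₁²/n₁ = 8.60²/30 = 2.4653,  s₂²/n₂ = 12.38²/37 = 4.1423
SE = √(s₁²/n₁ + s₂²/n₂) = √(2.4653 + 4.1423) = 2.5705
df (Welch-Satterthwaite) = (s₁²/n₁ + s₂²/n₂)² / [(s₁²/n₁)²/(n₁-1) + (s₂²/n₂)²/(n₂-1)] ≈ 63.63
t = (x̄₁ - x̄₂) / SE = (56.92 - 53.69) / 2.5705 = 3.23 / 2.5705 = 1.257
p-value = 0.2135

Since p-value > α = 0.1, we fail to reject H₀.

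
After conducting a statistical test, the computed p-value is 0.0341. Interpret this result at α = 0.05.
Since p = 0.0341 < α = 0.05, reject H₀.
There is sufficient evidence to reject the null hypothesis; the result is statistically significant at the 0.05 level.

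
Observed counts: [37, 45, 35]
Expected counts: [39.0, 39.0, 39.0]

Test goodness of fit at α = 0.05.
Chi-square goodness of fit test:
H₀: observed counts match expected distribution
H₁: observed counts differ from expected distribution
df = k - 1 = 2
χ² = Σ(O - E)²/E
   = (37 - 39.0)²/39.0 + (45 - 39.0)²/39.0 + (35 - 39.0)²/39.0
   = 0.103 + 0.923 + 0.410
   = 1.44
p-value = 0.4878

Since p-value > α = 0.05, we fail to reject H₀.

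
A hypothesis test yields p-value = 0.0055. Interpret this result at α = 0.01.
Since p = 0.0055 < α = 0.01, reject H₀.
There is sufficient evidence to reject the null hypothesis; the result is statistically significant at the 0.01 level.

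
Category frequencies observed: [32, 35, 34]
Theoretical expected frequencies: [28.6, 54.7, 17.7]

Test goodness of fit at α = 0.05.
Chi-square goodness of fit test:
H₀: observed counts match expected distribution
H₁: observed counts differ from expected distribution
df = k - 1 = 2
χ² = Σ(O - E)²/E
   = (32 - 28.6)²/28.6 + (35 - 54.7)²/54.7 + (34 - 17.7)²/17.7
   = 0.404 + 7.095 + 15.011
   = 22.51
p-value < 0.0001

Since p-value < α = 0.05, we reject H₀.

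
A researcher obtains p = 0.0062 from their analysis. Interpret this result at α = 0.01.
Since p = 0.0062 < α = 0.01, reject H₀.
There is sufficient evidence to reject the null hypothesis; the result is statistically significant at the 0.01 level.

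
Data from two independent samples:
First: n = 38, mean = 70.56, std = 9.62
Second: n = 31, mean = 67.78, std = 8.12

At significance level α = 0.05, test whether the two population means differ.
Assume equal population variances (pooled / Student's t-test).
Student's two-sample t-test (equal variances):
H₀: μ₁ = μ₂
H₁: μ₁ ≠ μ₂
df = n₁ + n₂ - 2 = 67
Pooled variance s_p² = [(n₁-1)s₁² + (n₂-1)s₂²] / (n₁ + n₂ - 2) = [(37)(9.62²) + (30)(8.12²)] / 67 = 80.6295
SE = √(s_p²(1/n₁ + 1/n₂)) = √(80.6295 × (1/38 + 1/31)) = 2.1732
t = (x̄₁ - x̄₂) / SE = (70.56 - 67.78) / 2.1732 = 2.78 / 2.1732 = 1.279
p-value = 0.2052

Since p-value > α = 0.05, we fail to reject H₀.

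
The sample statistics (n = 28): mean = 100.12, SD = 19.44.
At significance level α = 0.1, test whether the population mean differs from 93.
One-sample t-test:
H₀: μ = 93
H₁: μ ≠ 93
df = n - 1 = 27
t = (x̄ - μ₀) / (s/√n) = (100.12 - 93) / (19.44/√28) = 1.938
p-value = 0.0631

Since p-value < α = 0.1, we reject H₀.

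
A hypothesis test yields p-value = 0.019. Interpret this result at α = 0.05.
Since p = 0.019 < α = 0.05, reject H₀.
There is sufficient evidence to reject the null hypothesis; the result is statistically significant at the 0.05 level.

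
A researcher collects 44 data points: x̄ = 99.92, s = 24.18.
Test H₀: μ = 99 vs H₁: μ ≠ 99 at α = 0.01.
One-sample t-test:
H₀: μ = 99
H₁: μ ≠ 99
df = n - 1 = 43
t = (x̄ - μ₀) / (s/√n) = (99.92 - 99) / (24.18/√44) = 0.252
p-value = 0.8019

Since p-value > α = 0.01, we fail to reject H₀.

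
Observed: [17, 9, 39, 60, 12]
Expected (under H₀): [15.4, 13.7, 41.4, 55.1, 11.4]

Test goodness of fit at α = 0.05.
Chi-square goodness of fit test:
H₀: observed counts match expected distribution
H₁: observed counts differ from expected distribution
df = k - 1 = 4
χ² = Σ(O - E)²/E
   = (17 - 15.4)²/15.4 + (9 - 13.7)²/13.7 + (39 - 41.4)²/41.4 + (60 - 55.1)²/55.1 + (12 - 11.4)²/11.4
   = 0.166 + 1.612 + 0.139 + 0.436 + 0.032
   = 2.39
p-value = 0.6653

Since p-value > α = 0.05, we fail to reject H₀.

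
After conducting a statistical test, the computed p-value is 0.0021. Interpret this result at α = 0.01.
Since p = 0.0021 < α = 0.01, reject H₀.
There is sufficient evidence to reject the null hypothesis; the result is statistically significant at the 0.01 level.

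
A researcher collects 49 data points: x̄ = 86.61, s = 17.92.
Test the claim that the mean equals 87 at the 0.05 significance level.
One-sample t-test:
H₀: μ = 87
H₁: μ ≠ 87
df = n - 1 = 48
t = (x̄ - μ₀) / (s/√n) = (86.61 - 87) / (17.92/√49) = -0.152
p-value = 0.8796

Since p-value > α = 0.05, we fail to reject H₀.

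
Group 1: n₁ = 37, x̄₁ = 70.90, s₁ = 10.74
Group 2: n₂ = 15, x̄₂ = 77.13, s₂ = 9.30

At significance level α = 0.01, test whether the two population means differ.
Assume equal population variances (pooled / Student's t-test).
Student's two-sample t-test (equal variances):
H₀: μ₁ = μ₂
H₁: μ₁ ≠ μ₂
df = n₁ + n₂ - 2 = 50
Pooled variance s_p² = [(n₁-1)s₁² + (n₂-1)s₂²] / (n₁ + n₂ - 2) = [(36)(10.74²) + (14)(9.30²)] / 50 = 107.2675
SE = √(s_p²(1/n₁ + 1/n₂)) = √(107.2675 × (1/37 + 1/15)) = 3.1702
t = (x̄₁ - x̄₂) / SE = (70.90 - 77.13) / 3.1702 = -6.23 / 3.1702 = -1.965
p-value = 0.0550

Since p-value > α = 0.01, we fail to reject H₀.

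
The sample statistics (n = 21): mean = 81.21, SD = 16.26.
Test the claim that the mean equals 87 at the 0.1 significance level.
One-sample t-test:
H₀: μ = 87
H₁: μ ≠ 87
df = n - 1 = 20
t = (x̄ - μ₀) / (s/√n) = (81.21 - 87) / (16.26/√21) = -1.632
p-value = 0.1184

Since p-value > α = 0.1, we fail to reject H₀.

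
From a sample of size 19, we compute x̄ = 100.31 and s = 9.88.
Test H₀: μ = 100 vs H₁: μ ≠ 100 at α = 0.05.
One-sample t-test:
H₀: μ = 100
H₁: μ ≠ 100
df = n - 1 = 18
t = (x̄ - μ₀) / (s/√n) = (100.31 - 100) / (9.88/√19) = 0.137
p-value = 0.8927

Since p-value > α = 0.05, we fail to reject H₀.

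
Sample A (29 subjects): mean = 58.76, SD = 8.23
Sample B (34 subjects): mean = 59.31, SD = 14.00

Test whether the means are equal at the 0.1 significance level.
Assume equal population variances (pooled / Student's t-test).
Student's two-sample t-test (equal variances):
H₀: μ₁ = μ₂
H₁: μ₁ ≠ μ₂
df = n₁ + n₂ - 2 = 61
Pooled variance s_p² = [(n₁-1)s₁² + (n₂-1)s₂²] / (n₁ + n₂ - 2) = [(28)(8.23²) + (33)(14.00²)] / 61 = 137.1233
SE = √(s_p²(1/n₁ + 1/n₂)) = √(137.1233 × (1/29 + 1/34)) = 2.9600
t = (x̄₁ - x̄₂) / SE = (58.76 - 59.31) / 2.9600 = -0.55 / 2.9600 = -0.186
p-value = 0.8532

Since p-value > α = 0.1, we fail to reject H₀.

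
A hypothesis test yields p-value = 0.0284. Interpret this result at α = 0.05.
Since p = 0.0284 < α = 0.05, reject H₀.
There is sufficient evidence to reject the null hypothesis; the result is statistically significant at the 0.05 level.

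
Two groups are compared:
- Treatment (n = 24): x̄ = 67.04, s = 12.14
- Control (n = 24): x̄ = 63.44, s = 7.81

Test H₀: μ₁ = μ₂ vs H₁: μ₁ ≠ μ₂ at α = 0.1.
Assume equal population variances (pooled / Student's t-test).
Student's two-sample t-test (equal variances):
H₀: μ₁ = μ₂
H₁: μ₁ ≠ μ₂
df = n₁ + n₂ - 2 = 46
Pooled variance s_p² = [(n₁-1)s₁² + (n₂-1)s₂²] / (n₁ + n₂ - 2) = [(23)(12.14²) + (23)(7.81²)] / 46 = 104.1878
SE = √(s_p²(1/n₁ + 1/n₂)) = √(104.1878 × (1/24 + 1/24)) = 2.9466
t = (x̄₁ - x̄₂) / SE = (67.04 - 63.44) / 2.9466 = 3.60 / 2.9466 = 1.222
p-value = 0.2280

Since p-value > α = 0.1, we fail to reject H₀.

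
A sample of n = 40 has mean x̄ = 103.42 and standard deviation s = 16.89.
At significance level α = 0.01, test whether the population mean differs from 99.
One-sample t-test:
H₀: μ = 99
H₁: μ ≠ 99
df = n - 1 = 39
t = (x̄ - μ₀) / (s/√n) = (103.42 - 99) / (16.89/√40) = 1.655
p-value = 0.1059

Since p-value > α = 0.01, we fail to reject H₀.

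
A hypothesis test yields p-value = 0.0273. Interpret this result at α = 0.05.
Since p = 0.0273 < α = 0.05, reject H₀.
There is sufficient evidence to reject the null hypothesis; the result is statistically significant at the 0.05 level.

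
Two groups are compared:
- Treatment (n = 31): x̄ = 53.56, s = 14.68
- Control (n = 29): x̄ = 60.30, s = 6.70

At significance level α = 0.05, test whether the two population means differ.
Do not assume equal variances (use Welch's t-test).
Welch's two-sample t-test:
H₀: μ₁ = μ₂
H₁: μ₁ ≠ μ₂
s₁²/n₁ = 14.68²/31 = 6.9517,  s₂²/n₂ = 6.70²/29 = 1.5479
SE = √(s₁²/n₁ + s₂²/n₂) = √(6.9517 + 1.5479) = 2.9154
df (Welch-Satterthwaite) = (s₁²/n₁ + s₂²/n₂)² / [(s₁²/n₁)²/(n₁-1) + (s₂²/n₂)²/(n₂-1)] ≈ 42.59
t = (x̄₁ - x̄₂) / SE = (53.56 - 60.30) / 2.9154 = -6.74 / 2.9154 = -2.312
p-value = 0.0257

Since p-value < α = 0.05, we reject H₀.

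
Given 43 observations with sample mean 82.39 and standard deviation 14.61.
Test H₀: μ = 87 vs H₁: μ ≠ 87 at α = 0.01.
One-sample t-test:
H₀: μ = 87
H₁: μ ≠ 87
df = n - 1 = 42
t = (x̄ - μ₀) / (s/√n) = (82.39 - 87) / (14.61/√43) = -2.069
p-value = 0.0447

Since p-value > α = 0.01, we fail to reject H₀.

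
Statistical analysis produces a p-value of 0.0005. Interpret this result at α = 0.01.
Since p = 0.0005 < α = 0.01, reject H₀.
There is sufficient evidence to reject the null hypothesis; the result is statistically significant at the 0.01 level.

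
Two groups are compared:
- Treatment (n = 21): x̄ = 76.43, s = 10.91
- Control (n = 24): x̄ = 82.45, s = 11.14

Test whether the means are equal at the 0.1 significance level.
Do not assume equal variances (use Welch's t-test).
Welch's two-sample t-test:
H₀: μ₁ = μ₂
H₁: μ₁ ≠ μ₂
s₁²/n₁ = 10.91²/21 = 5.6680,  s₂²/n₂ = 11.14²/24 = 5.1708
SE = √(s₁²/n₁ + s₂²/n₂) = √(5.6680 + 5.1708) = 3.2922
df (Welch-Satterthwaite) = (s₁²/n₁ + s₂²/n₂)² / [(s₁²/n₁)²/(n₁-1) + (s₂²/n₂)²/(n₂-1)] ≈ 42.43
t = (x̄₁ - x̄₂) / SE = (76.43 - 82.45) / 3.2922 = -6.02 / 3.2922 = -1.829
p-value = 0.0745

Since p-value < α = 0.1, we reject H₀.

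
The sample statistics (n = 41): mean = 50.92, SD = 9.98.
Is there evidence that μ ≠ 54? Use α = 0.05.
One-sample t-test:
H₀: μ = 54
H₁: μ ≠ 54
df = n - 1 = 40
t = (x̄ - μ₀) / (s/√n) = (50.92 - 54) / (9.98/√41) = -1.976
p-value = 0.0551

Since p-value > α = 0.05, we fail to reject H₀.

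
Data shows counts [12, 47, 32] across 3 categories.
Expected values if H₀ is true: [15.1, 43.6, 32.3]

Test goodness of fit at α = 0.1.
Chi-square goodness of fit test:
H₀: observed counts match expected distribution
H₁: observed counts differ from expected distribution
df = k - 1 = 2
χ² = Σ(O - E)²/E
   = (12 - 15.1)²/15.1 + (47 - 43.6)²/43.6 + (32 - 32.3)²/32.3
   = 0.636 + 0.265 + 0.003
   = 0.90
p-value = 0.6362

Since p-value > α = 0.1, we fail to reject H₀.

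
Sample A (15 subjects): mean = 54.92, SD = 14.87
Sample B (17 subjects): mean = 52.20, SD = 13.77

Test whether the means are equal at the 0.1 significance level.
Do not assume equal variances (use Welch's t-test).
Welch's two-sample t-test:
H₀: μ₁ = μ₂
H₁: μ₁ ≠ μ₂
s₁²/n₁ = 14.87²/15 = 14.7411,  s₂²/n₂ = 13.77²/17 = 11.1537
SE = √(s₁²/n₁ + s₂²/n₂) = √(14.7411 + 11.1537) = 5.0887
df (Welch-Satterthwaite) = (s₁²/n₁ + s₂²/n₂)² / [(s₁²/n₁)²/(n₁-1) + (s₂²/n₂)²/(n₂-1)] ≈ 28.78
t = (x̄₁ - x̄₂) / SE = (54.92 - 52.20) / 5.0887 = 2.72 / 5.0887 = 0.535
p-value = 0.5971

Since p-value > α = 0.1, we fail to reject H₀.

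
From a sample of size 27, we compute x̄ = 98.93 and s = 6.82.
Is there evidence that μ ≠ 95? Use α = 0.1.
One-sample t-test:
H₀: μ = 95
H₁: μ ≠ 95
df = n - 1 = 26
t = (x̄ - μ₀) / (s/√n) = (98.93 - 95) / (6.82/√27) = 2.994
p-value = 0.0060

Since p-value < α = 0.1, we reject H₀.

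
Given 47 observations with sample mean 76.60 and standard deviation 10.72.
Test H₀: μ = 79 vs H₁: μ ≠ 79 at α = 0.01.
One-sample t-test:
H₀: μ = 79
H₁: μ ≠ 79
df = n - 1 = 46
t = (x̄ - μ₀) / (s/√n) = (76.60 - 79) / (10.72/√47) = -1.535
p-value = 0.1317

Since p-value > α = 0.01, we fail to reject H₀.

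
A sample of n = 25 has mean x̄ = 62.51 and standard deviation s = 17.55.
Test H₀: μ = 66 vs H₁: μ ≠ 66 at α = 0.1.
One-sample t-test:
H₀: μ = 66
H₁: μ ≠ 66
df = n - 1 = 24
t = (x̄ - μ₀) / (s/√n) = (62.51 - 66) / (17.55/√25) = -0.994
p-value = 0.3300

Since p-value > α = 0.1, we fail to reject H₀.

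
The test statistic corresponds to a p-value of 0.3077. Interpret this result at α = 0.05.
Since p = 0.3077 > α = 0.05, fail to reject H₀.
There is insufficient evidence to reject the null hypothesis; the result is not statistically significant at the 0.05 level.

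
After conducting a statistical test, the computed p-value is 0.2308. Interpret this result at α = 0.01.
Since p = 0.2308 > α = 0.01, fail to reject H₀.
There is insufficient evidence to reject the null hypothesis; the result is not statistically significant at the 0.01 level.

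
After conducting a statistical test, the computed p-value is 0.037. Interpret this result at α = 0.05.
Since p = 0.037 < α = 0.05, reject H₀.
There is sufficient evidence to reject the null hypothesis; the result is statistically significant at the 0.05 level.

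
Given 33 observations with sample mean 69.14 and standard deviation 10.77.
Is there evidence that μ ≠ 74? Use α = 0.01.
One-sample t-test:
H₀: μ = 74
H₁: μ ≠ 74
df = n - 1 = 32
t = (x̄ - μ₀) / (s/√n) = (69.14 - 74) / (10.77/√33) = -2.592
p-value = 0.0143

Since p-value > α = 0.01, we fail to reject H₀.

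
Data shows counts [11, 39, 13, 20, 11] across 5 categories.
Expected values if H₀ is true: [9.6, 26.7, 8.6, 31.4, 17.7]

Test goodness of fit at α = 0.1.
Chi-square goodness of fit test:
H₀: observed counts match expected distribution
H₁: observed counts differ from expected distribution
df = k - 1 = 4
χ² = Σ(O - E)²/E
   = (11 - 9.6)²/9.6 + (39 - 26.7)²/26.7 + (13 - 8.6)²/8.6 + (20 - 31.4)²/31.4 + (11 - 17.7)²/17.7
   = 0.204 + 5.666 + 2.251 + 4.139 + 2.536
   = 14.80
p-value = 0.0051

Since p-value < α = 0.1, we reject H₀.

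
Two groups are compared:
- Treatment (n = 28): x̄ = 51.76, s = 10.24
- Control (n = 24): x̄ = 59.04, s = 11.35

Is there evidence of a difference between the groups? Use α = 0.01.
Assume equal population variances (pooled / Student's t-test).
Student's two-sample t-test (equal variances):
H₀: μ₁ = μ₂
H₁: μ₁ ≠ μ₂
df = n₁ + n₂ - 2 = 50
Pooled variance s_p² = [(n₁-1)s₁² + (n₂-1)s₂²] / (n₁ + n₂ - 2) = [(27)(10.24²) + (23)(11.35²)] / 50 = 115.8815
SE = √(s_p²(1/n₁ + 1/n₂)) = √(115.8815 × (1/28 + 1/24)) = 2.9945
t = (x̄₁ - x̄₂) / SE = (51.76 - 59.04) / 2.9945 = -7.28 / 2.9945 = -2.431
p-value = 0.0187

Since p-value > α = 0.01, we fail to reject H₀.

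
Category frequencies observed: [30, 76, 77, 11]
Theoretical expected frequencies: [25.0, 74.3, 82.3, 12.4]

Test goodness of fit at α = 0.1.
Chi-square goodness of fit test:
H₀: observed counts match expected distribution
H₁: observed counts differ from expected distribution
df = k - 1 = 3
χ² = Σ(O - E)²/E
   = (30 - 25.0)²/25.0 + (76 - 74.3)²/74.3 + (77 - 82.3)²/82.3 + (11 - 12.4)²/12.4
   = 1.000 + 0.039 + 0.341 + 0.158
   = 1.54
p-value = 0.6735

Since p-value > α = 0.1, we fail to reject H₀.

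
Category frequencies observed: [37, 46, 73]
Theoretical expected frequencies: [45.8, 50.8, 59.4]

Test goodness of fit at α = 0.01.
Chi-square goodness of fit test:
H₀: observed counts match expected distribution
H₁: observed counts differ from expected distribution
df = k - 1 = 2
χ² = Σ(O - E)²/E
   = (37 - 45.8)²/45.8 + (46 - 50.8)²/50.8 + (73 - 59.4)²/59.4
   = 1.691 + 0.454 + 3.114
   = 5.26
p-value = 0.0721

Since p-value > α = 0.01, we fail to reject H₀.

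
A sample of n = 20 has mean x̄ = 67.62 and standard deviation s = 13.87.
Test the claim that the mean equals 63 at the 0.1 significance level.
One-sample t-test:
H₀: μ = 63
H₁: μ ≠ 63
df = n - 1 = 19
t = (x̄ - μ₀) / (s/√n) = (67.62 - 63) / (13.87/√20) = 1.490
p-value = 0.1527

Since p-value > α = 0.1, we fail to reject H₀.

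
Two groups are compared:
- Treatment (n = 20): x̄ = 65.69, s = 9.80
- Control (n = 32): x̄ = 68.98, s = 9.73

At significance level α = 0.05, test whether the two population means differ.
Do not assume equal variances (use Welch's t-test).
Welch's two-sample t-test:
H₀: μ₁ = μ₂
H₁: μ₁ ≠ μ₂
s₁²/n₁ = 9.80²/20 = 4.8020,  s₂²/n₂ = 9.73²/32 = 2.9585
SE = √(s₁²/n₁ + s₂²/n₂) = √(4.8020 + 2.9585) = 2.7858
df (Welch-Satterthwaite) = (s₁²/n₁ + s₂²/n₂)² / [(s₁²/n₁)²/(n₁-1) + (s₂²/n₂)²/(n₂-1)] ≈ 40.26
t = (x̄₁ - x̄₂) / SE = (65.69 - 68.98) / 2.7858 = -3.29 / 2.7858 = -1.181
p-value = 0.2445

Since p-value > α = 0.05, we fail to reject H₀.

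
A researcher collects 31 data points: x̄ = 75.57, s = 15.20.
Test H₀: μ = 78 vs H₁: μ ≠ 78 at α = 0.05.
One-sample t-test:
H₀: μ = 78
H₁: μ ≠ 78
df = n - 1 = 30
t = (x̄ - μ₀) / (s/√n) = (75.57 - 78) / (15.20/√31) = -0.890
p-value = 0.3805

Since p-value > α = 0.05, we fail to reject H₀.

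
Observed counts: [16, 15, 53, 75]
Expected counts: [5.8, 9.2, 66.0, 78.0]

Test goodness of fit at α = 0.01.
Chi-square goodness of fit test:
H₀: observed counts match expected distribution
H₁: observed counts differ from expected distribution
df = k - 1 = 3
χ² = Σ(O - E)²/E
   = (16 - 5.8)²/5.8 + (15 - 9.2)²/9.2 + (53 - 66.0)²/66.0 + (75 - 78.0)²/78.0
   = 17.938 + 3.657 + 2.561 + 0.115
   = 24.27
p-value < 0.0001

Since p-value < α = 0.01, we reject H₀.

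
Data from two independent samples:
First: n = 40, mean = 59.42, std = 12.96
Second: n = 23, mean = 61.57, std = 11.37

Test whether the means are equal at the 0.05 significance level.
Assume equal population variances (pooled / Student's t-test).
Student's two-sample t-test (equal variances):
H₀: μ₁ = μ₂
H₁: μ₁ ≠ μ₂
df = n₁ + n₂ - 2 = 61
Pooled variance s_p² = [(n₁-1)s₁² + (n₂-1)s₂²] / (n₁ + n₂ - 2) = [(39)(12.96²) + (22)(11.37²)] / 61 = 154.0097
SE = √(s_p²(1/n₁ + 1/n₂)) = √(154.0097 × (1/40 + 1/23)) = 3.2475
t = (x̄₁ - x̄₂) / SE = (59.42 - 61.57) / 3.2475 = -2.15 / 3.2475 = -0.662
p-value = 0.5104

Since p-value > α = 0.05, we fail to reject H₀.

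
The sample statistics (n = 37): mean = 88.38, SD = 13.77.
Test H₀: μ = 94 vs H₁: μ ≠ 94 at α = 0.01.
One-sample t-test:
H₀: μ = 94
H₁: μ ≠ 94
df = n - 1 = 36
t = (x̄ - μ₀) / (s/√n) = (88.38 - 94) / (13.77/√37) = -2.483
p-value = 0.0178

Since p-value > α = 0.01, we fail to reject H₀.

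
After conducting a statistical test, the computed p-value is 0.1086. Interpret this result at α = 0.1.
Since p = 0.1086 > α = 0.1, fail to reject H₀.
There is insufficient evidence to reject the null hypothesis; the result is not statistically significant at the 0.1 level.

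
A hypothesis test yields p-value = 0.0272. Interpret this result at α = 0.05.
Since p = 0.0272 < α = 0.05, reject H₀.
There is sufficient evidence to reject the null hypothesis; the result is statistically significant at the 0.05 level.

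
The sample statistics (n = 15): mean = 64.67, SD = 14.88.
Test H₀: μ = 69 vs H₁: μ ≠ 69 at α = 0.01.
One-sample t-test:
H₀: μ = 69
H₁: μ ≠ 69
df = n - 1 = 14
t = (x̄ - μ₀) / (s/√n) = (64.67 - 69) / (14.88/√15) = -1.127
p-value = 0.2787

Since p-value > α = 0.01, we fail to reject H₀.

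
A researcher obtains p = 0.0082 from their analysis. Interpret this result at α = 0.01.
Since p = 0.0082 < α = 0.01, reject H₀.
There is sufficient evidence to reject the null hypothesis; the result is statistically significant at the 0.01 level.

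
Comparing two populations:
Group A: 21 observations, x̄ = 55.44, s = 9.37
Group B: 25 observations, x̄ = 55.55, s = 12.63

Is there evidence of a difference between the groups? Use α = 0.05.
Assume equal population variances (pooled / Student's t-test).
Student's two-sample t-test (equal variances):
H₀: μ₁ = μ₂
H₁: μ₁ ≠ μ₂
df = n₁ + n₂ - 2 = 44
Pooled variance s_p² = [(n₁-1)s₁² + (n₂-1)s₂²] / (n₁ + n₂ - 2) = [(20)(9.37²) + (24)(12.63²)] / 44 = 126.9169
SE = √(s_p²(1/n₁ + 1/n₂)) = √(126.9169 × (1/21 + 1/25)) = 3.3347
t = (x̄₁ - x̄₂) / SE = (55.44 - 55.55) / 3.3347 = -0.11 / 3.3347 = -0.033
p-value = 0.9738

Since p-value > α = 0.05, we fail to reject H₀.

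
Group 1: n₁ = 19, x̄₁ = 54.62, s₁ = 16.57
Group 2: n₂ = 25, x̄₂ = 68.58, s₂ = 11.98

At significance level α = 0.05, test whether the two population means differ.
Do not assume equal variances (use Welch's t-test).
Welch's two-sample t-test:
H₀: μ₁ = μ₂
H₁: μ₁ ≠ μ₂
s₁²/n₁ = 16.57²/19 = 14.4508,  s₂²/n₂ = 11.98²/25 = 5.7408
SE = √(s₁²/n₁ + s₂²/n₂) = √(14.4508 + 5.7408) = 4.4935
df (Welch-Satterthwaite) = (s₁²/n₁ + s₂²/n₂)² / [(s₁²/n₁)²/(n₁-1) + (s₂²/n₂)²/(n₂-1)] ≈ 31.42
t = (x̄₁ - x̄₂) / SE = (54.62 - 68.58) / 4.4935 = -13.96 / 4.4935 = -3.107
p-value = 0.0040

Since p-value < α = 0.05, we reject H₀.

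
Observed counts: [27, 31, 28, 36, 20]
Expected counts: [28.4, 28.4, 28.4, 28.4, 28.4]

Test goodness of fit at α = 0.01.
Chi-square goodness of fit test:
H₀: observed counts match expected distribution
H₁: observed counts differ from expected distribution
df = k - 1 = 4
χ² = Σ(O - E)²/E
   = (27 - 28.4)²/28.4 + (31 - 28.4)²/28.4 + (28 - 28.4)²/28.4 + (36 - 28.4)²/28.4 + (20 - 28.4)²/28.4
   = 0.069 + 0.238 + 0.006 + 2.034 + 2.485
   = 4.83
p-value = 0.3051

Since p-value > α = 0.01, we fail to reject H₀.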